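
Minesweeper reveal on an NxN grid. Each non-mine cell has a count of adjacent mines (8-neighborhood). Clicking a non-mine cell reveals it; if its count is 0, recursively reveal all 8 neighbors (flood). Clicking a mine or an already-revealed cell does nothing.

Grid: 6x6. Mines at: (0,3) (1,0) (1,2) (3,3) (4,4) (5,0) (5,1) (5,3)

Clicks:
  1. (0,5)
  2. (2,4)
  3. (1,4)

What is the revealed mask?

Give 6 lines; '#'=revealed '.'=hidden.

Answer: ....##
....##
....##
....##
......
......

Derivation:
Click 1 (0,5) count=0: revealed 8 new [(0,4) (0,5) (1,4) (1,5) (2,4) (2,5) (3,4) (3,5)] -> total=8
Click 2 (2,4) count=1: revealed 0 new [(none)] -> total=8
Click 3 (1,4) count=1: revealed 0 new [(none)] -> total=8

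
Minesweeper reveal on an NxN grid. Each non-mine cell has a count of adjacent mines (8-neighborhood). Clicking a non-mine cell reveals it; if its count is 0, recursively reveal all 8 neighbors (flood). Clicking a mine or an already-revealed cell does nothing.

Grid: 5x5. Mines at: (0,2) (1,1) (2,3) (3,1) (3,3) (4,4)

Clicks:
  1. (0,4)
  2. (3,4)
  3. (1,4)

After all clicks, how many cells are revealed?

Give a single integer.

Click 1 (0,4) count=0: revealed 4 new [(0,3) (0,4) (1,3) (1,4)] -> total=4
Click 2 (3,4) count=3: revealed 1 new [(3,4)] -> total=5
Click 3 (1,4) count=1: revealed 0 new [(none)] -> total=5

Answer: 5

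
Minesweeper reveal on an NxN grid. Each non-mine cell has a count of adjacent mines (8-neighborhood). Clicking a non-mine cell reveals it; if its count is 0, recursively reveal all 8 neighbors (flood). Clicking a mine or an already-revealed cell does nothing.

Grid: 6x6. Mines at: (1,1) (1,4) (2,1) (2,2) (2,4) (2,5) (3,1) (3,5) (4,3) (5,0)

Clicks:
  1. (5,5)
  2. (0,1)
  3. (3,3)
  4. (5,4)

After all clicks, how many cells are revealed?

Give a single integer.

Answer: 6

Derivation:
Click 1 (5,5) count=0: revealed 4 new [(4,4) (4,5) (5,4) (5,5)] -> total=4
Click 2 (0,1) count=1: revealed 1 new [(0,1)] -> total=5
Click 3 (3,3) count=3: revealed 1 new [(3,3)] -> total=6
Click 4 (5,4) count=1: revealed 0 new [(none)] -> total=6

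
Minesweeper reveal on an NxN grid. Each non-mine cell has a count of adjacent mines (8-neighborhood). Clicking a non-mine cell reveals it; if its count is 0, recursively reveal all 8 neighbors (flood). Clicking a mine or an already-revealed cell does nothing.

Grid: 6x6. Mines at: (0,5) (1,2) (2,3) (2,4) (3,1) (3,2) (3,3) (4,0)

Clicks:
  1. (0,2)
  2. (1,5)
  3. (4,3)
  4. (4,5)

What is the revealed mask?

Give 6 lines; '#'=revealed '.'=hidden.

Answer: ..#...
.....#
......
....##
.#####
.#####

Derivation:
Click 1 (0,2) count=1: revealed 1 new [(0,2)] -> total=1
Click 2 (1,5) count=2: revealed 1 new [(1,5)] -> total=2
Click 3 (4,3) count=2: revealed 1 new [(4,3)] -> total=3
Click 4 (4,5) count=0: revealed 11 new [(3,4) (3,5) (4,1) (4,2) (4,4) (4,5) (5,1) (5,2) (5,3) (5,4) (5,5)] -> total=14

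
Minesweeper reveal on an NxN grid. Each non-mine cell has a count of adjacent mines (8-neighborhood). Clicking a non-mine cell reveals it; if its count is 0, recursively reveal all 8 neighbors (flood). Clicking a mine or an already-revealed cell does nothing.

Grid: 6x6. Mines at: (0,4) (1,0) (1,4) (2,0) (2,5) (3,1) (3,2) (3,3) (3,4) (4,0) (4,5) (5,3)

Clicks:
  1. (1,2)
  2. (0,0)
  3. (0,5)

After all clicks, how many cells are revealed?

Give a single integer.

Answer: 11

Derivation:
Click 1 (1,2) count=0: revealed 9 new [(0,1) (0,2) (0,3) (1,1) (1,2) (1,3) (2,1) (2,2) (2,3)] -> total=9
Click 2 (0,0) count=1: revealed 1 new [(0,0)] -> total=10
Click 3 (0,5) count=2: revealed 1 new [(0,5)] -> total=11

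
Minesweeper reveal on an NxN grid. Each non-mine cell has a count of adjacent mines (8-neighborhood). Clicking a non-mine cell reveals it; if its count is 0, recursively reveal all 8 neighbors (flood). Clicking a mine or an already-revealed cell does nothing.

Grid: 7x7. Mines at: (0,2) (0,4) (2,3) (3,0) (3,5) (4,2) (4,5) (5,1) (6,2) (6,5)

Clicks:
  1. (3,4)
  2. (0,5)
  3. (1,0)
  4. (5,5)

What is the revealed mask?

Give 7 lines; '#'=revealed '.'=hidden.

Answer: ##...#.
##.....
##.....
....#..
.......
.....#.
.......

Derivation:
Click 1 (3,4) count=3: revealed 1 new [(3,4)] -> total=1
Click 2 (0,5) count=1: revealed 1 new [(0,5)] -> total=2
Click 3 (1,0) count=0: revealed 6 new [(0,0) (0,1) (1,0) (1,1) (2,0) (2,1)] -> total=8
Click 4 (5,5) count=2: revealed 1 new [(5,5)] -> total=9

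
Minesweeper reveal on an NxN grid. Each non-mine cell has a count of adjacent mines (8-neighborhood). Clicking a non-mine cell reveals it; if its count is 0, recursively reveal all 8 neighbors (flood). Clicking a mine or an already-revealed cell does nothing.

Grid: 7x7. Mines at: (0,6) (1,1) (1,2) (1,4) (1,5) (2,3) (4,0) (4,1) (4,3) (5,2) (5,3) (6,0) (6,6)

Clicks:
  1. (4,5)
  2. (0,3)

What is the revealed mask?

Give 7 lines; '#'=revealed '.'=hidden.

Click 1 (4,5) count=0: revealed 12 new [(2,4) (2,5) (2,6) (3,4) (3,5) (3,6) (4,4) (4,5) (4,6) (5,4) (5,5) (5,6)] -> total=12
Click 2 (0,3) count=2: revealed 1 new [(0,3)] -> total=13

Answer: ...#...
.......
....###
....###
....###
....###
.......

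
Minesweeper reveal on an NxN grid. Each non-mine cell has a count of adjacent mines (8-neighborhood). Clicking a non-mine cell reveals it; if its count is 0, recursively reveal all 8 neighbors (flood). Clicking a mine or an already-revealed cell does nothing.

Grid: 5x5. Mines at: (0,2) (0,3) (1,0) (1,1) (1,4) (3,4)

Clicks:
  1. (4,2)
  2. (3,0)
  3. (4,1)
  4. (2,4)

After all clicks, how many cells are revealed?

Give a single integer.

Click 1 (4,2) count=0: revealed 12 new [(2,0) (2,1) (2,2) (2,3) (3,0) (3,1) (3,2) (3,3) (4,0) (4,1) (4,2) (4,3)] -> total=12
Click 2 (3,0) count=0: revealed 0 new [(none)] -> total=12
Click 3 (4,1) count=0: revealed 0 new [(none)] -> total=12
Click 4 (2,4) count=2: revealed 1 new [(2,4)] -> total=13

Answer: 13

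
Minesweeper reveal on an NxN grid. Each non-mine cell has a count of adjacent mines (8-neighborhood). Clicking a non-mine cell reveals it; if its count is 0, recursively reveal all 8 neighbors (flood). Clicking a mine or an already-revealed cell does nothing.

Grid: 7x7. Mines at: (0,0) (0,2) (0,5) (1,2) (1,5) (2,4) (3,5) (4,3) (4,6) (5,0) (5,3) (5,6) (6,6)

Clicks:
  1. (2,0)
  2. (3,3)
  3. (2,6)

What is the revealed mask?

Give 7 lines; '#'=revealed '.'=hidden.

Answer: .......
##.....
###...#
####...
###....
.......
.......

Derivation:
Click 1 (2,0) count=0: revealed 11 new [(1,0) (1,1) (2,0) (2,1) (2,2) (3,0) (3,1) (3,2) (4,0) (4,1) (4,2)] -> total=11
Click 2 (3,3) count=2: revealed 1 new [(3,3)] -> total=12
Click 3 (2,6) count=2: revealed 1 new [(2,6)] -> total=13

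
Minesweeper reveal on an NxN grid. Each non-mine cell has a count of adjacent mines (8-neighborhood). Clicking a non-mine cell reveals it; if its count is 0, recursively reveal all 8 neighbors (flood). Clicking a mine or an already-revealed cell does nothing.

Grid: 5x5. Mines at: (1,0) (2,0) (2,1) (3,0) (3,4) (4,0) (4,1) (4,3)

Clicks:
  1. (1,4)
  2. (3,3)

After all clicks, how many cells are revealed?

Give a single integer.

Answer: 12

Derivation:
Click 1 (1,4) count=0: revealed 11 new [(0,1) (0,2) (0,3) (0,4) (1,1) (1,2) (1,3) (1,4) (2,2) (2,3) (2,4)] -> total=11
Click 2 (3,3) count=2: revealed 1 new [(3,3)] -> total=12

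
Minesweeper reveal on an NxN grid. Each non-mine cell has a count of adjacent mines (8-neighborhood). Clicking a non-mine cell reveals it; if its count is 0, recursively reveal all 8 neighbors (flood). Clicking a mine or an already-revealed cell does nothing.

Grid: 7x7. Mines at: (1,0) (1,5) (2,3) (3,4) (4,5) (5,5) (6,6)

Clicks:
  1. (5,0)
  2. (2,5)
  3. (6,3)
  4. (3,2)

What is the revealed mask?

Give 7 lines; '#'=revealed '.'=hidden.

Click 1 (5,0) count=0: revealed 22 new [(2,0) (2,1) (2,2) (3,0) (3,1) (3,2) (3,3) (4,0) (4,1) (4,2) (4,3) (4,4) (5,0) (5,1) (5,2) (5,3) (5,4) (6,0) (6,1) (6,2) (6,3) (6,4)] -> total=22
Click 2 (2,5) count=2: revealed 1 new [(2,5)] -> total=23
Click 3 (6,3) count=0: revealed 0 new [(none)] -> total=23
Click 4 (3,2) count=1: revealed 0 new [(none)] -> total=23

Answer: .......
.......
###..#.
####...
#####..
#####..
#####..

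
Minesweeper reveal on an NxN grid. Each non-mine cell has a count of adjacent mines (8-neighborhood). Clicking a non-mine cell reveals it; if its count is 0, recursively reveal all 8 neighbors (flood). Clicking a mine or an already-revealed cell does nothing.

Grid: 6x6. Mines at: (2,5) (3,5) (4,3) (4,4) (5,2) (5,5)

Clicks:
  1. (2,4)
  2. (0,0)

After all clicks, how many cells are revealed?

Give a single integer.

Answer: 27

Derivation:
Click 1 (2,4) count=2: revealed 1 new [(2,4)] -> total=1
Click 2 (0,0) count=0: revealed 26 new [(0,0) (0,1) (0,2) (0,3) (0,4) (0,5) (1,0) (1,1) (1,2) (1,3) (1,4) (1,5) (2,0) (2,1) (2,2) (2,3) (3,0) (3,1) (3,2) (3,3) (3,4) (4,0) (4,1) (4,2) (5,0) (5,1)] -> total=27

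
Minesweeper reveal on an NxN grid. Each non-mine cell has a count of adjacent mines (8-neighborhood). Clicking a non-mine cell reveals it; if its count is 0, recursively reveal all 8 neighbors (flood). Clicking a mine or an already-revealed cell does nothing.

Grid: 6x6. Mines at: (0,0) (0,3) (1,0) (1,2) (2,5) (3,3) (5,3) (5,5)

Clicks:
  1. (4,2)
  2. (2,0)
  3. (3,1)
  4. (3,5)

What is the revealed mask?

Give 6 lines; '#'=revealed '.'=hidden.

Click 1 (4,2) count=2: revealed 1 new [(4,2)] -> total=1
Click 2 (2,0) count=1: revealed 1 new [(2,0)] -> total=2
Click 3 (3,1) count=0: revealed 10 new [(2,1) (2,2) (3,0) (3,1) (3,2) (4,0) (4,1) (5,0) (5,1) (5,2)] -> total=12
Click 4 (3,5) count=1: revealed 1 new [(3,5)] -> total=13

Answer: ......
......
###...
###..#
###...
###...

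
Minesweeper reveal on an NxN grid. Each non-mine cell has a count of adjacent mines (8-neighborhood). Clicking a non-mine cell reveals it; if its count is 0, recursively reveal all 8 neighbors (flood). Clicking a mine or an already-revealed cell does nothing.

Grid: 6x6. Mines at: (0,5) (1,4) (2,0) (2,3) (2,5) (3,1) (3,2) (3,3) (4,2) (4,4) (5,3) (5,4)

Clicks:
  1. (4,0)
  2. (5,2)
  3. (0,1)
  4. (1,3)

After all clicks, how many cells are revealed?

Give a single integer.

Answer: 10

Derivation:
Click 1 (4,0) count=1: revealed 1 new [(4,0)] -> total=1
Click 2 (5,2) count=2: revealed 1 new [(5,2)] -> total=2
Click 3 (0,1) count=0: revealed 8 new [(0,0) (0,1) (0,2) (0,3) (1,0) (1,1) (1,2) (1,3)] -> total=10
Click 4 (1,3) count=2: revealed 0 new [(none)] -> total=10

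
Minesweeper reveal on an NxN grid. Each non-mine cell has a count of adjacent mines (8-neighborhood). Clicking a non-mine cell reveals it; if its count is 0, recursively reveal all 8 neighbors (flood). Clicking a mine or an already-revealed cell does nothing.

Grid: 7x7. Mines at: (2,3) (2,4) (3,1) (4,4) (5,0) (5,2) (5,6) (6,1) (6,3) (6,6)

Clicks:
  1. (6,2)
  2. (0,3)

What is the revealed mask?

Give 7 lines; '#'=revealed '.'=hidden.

Answer: #######
#######
###..##
.....##
.....##
.......
..#....

Derivation:
Click 1 (6,2) count=3: revealed 1 new [(6,2)] -> total=1
Click 2 (0,3) count=0: revealed 23 new [(0,0) (0,1) (0,2) (0,3) (0,4) (0,5) (0,6) (1,0) (1,1) (1,2) (1,3) (1,4) (1,5) (1,6) (2,0) (2,1) (2,2) (2,5) (2,6) (3,5) (3,6) (4,5) (4,6)] -> total=24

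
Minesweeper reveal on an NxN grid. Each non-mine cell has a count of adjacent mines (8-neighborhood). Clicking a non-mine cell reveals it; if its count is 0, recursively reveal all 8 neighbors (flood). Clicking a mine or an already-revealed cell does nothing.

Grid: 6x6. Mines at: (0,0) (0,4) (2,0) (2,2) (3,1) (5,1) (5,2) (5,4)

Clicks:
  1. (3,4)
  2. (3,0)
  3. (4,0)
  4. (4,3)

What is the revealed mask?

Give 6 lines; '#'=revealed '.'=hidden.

Click 1 (3,4) count=0: revealed 12 new [(1,3) (1,4) (1,5) (2,3) (2,4) (2,5) (3,3) (3,4) (3,5) (4,3) (4,4) (4,5)] -> total=12
Click 2 (3,0) count=2: revealed 1 new [(3,0)] -> total=13
Click 3 (4,0) count=2: revealed 1 new [(4,0)] -> total=14
Click 4 (4,3) count=2: revealed 0 new [(none)] -> total=14

Answer: ......
...###
...###
#..###
#..###
......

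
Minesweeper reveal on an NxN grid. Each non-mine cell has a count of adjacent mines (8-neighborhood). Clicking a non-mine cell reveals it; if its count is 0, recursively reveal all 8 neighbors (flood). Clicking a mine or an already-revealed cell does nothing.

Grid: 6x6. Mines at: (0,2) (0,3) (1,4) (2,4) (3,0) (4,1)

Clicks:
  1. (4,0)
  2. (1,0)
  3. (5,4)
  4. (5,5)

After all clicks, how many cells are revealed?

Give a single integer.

Answer: 19

Derivation:
Click 1 (4,0) count=2: revealed 1 new [(4,0)] -> total=1
Click 2 (1,0) count=0: revealed 6 new [(0,0) (0,1) (1,0) (1,1) (2,0) (2,1)] -> total=7
Click 3 (5,4) count=0: revealed 12 new [(3,2) (3,3) (3,4) (3,5) (4,2) (4,3) (4,4) (4,5) (5,2) (5,3) (5,4) (5,5)] -> total=19
Click 4 (5,5) count=0: revealed 0 new [(none)] -> total=19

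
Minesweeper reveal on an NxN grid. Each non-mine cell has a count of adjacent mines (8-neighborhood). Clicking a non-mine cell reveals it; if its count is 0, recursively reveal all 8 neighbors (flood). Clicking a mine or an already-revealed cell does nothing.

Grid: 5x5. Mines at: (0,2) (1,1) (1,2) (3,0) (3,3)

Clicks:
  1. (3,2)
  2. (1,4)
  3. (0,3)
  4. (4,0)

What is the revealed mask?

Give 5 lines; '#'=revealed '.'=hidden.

Click 1 (3,2) count=1: revealed 1 new [(3,2)] -> total=1
Click 2 (1,4) count=0: revealed 6 new [(0,3) (0,4) (1,3) (1,4) (2,3) (2,4)] -> total=7
Click 3 (0,3) count=2: revealed 0 new [(none)] -> total=7
Click 4 (4,0) count=1: revealed 1 new [(4,0)] -> total=8

Answer: ...##
...##
...##
..#..
#....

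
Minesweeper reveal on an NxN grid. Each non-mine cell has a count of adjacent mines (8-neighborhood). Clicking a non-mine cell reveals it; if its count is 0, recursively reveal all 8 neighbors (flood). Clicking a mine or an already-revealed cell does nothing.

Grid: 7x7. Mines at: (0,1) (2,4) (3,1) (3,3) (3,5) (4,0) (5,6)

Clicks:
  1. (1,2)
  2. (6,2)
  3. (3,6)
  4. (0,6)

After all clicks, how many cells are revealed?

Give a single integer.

Click 1 (1,2) count=1: revealed 1 new [(1,2)] -> total=1
Click 2 (6,2) count=0: revealed 17 new [(4,1) (4,2) (4,3) (4,4) (4,5) (5,0) (5,1) (5,2) (5,3) (5,4) (5,5) (6,0) (6,1) (6,2) (6,3) (6,4) (6,5)] -> total=18
Click 3 (3,6) count=1: revealed 1 new [(3,6)] -> total=19
Click 4 (0,6) count=0: revealed 11 new [(0,2) (0,3) (0,4) (0,5) (0,6) (1,3) (1,4) (1,5) (1,6) (2,5) (2,6)] -> total=30

Answer: 30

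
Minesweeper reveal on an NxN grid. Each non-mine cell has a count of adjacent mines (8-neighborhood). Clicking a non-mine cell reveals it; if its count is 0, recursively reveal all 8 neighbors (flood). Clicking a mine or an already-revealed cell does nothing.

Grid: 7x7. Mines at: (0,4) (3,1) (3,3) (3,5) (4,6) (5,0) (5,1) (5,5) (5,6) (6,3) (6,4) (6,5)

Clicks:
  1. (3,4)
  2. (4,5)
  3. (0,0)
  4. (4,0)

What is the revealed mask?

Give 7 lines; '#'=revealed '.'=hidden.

Answer: ####...
####...
####...
....#..
#....#.
.......
.......

Derivation:
Click 1 (3,4) count=2: revealed 1 new [(3,4)] -> total=1
Click 2 (4,5) count=4: revealed 1 new [(4,5)] -> total=2
Click 3 (0,0) count=0: revealed 12 new [(0,0) (0,1) (0,2) (0,3) (1,0) (1,1) (1,2) (1,3) (2,0) (2,1) (2,2) (2,3)] -> total=14
Click 4 (4,0) count=3: revealed 1 new [(4,0)] -> total=15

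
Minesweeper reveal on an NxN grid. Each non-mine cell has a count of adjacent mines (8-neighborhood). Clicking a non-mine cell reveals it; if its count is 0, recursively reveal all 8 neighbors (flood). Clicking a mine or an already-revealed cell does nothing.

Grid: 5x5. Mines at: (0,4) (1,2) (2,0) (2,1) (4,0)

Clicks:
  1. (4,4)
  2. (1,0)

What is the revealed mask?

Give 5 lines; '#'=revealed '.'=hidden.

Answer: .....
#..##
..###
.####
.####

Derivation:
Click 1 (4,4) count=0: revealed 13 new [(1,3) (1,4) (2,2) (2,3) (2,4) (3,1) (3,2) (3,3) (3,4) (4,1) (4,2) (4,3) (4,4)] -> total=13
Click 2 (1,0) count=2: revealed 1 new [(1,0)] -> total=14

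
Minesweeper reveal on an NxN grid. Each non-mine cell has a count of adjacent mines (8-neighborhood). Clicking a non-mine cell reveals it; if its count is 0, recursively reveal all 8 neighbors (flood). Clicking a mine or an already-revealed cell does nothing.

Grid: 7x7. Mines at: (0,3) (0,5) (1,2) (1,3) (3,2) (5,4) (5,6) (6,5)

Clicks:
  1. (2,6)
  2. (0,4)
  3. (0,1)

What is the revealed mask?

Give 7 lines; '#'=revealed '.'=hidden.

Answer: .#..#..
....###
...####
...####
...####
.......
.......

Derivation:
Click 1 (2,6) count=0: revealed 15 new [(1,4) (1,5) (1,6) (2,3) (2,4) (2,5) (2,6) (3,3) (3,4) (3,5) (3,6) (4,3) (4,4) (4,5) (4,6)] -> total=15
Click 2 (0,4) count=3: revealed 1 new [(0,4)] -> total=16
Click 3 (0,1) count=1: revealed 1 new [(0,1)] -> total=17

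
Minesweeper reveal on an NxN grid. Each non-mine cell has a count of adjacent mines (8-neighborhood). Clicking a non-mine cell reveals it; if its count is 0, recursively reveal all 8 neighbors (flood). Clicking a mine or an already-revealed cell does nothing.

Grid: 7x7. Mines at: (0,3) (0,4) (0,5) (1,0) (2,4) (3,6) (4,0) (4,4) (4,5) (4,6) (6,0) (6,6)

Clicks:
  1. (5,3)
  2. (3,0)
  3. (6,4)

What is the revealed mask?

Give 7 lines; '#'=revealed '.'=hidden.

Answer: .......
.###...
.###...
####...
.###...
.#####.
.#####.

Derivation:
Click 1 (5,3) count=1: revealed 1 new [(5,3)] -> total=1
Click 2 (3,0) count=1: revealed 1 new [(3,0)] -> total=2
Click 3 (6,4) count=0: revealed 21 new [(1,1) (1,2) (1,3) (2,1) (2,2) (2,3) (3,1) (3,2) (3,3) (4,1) (4,2) (4,3) (5,1) (5,2) (5,4) (5,5) (6,1) (6,2) (6,3) (6,4) (6,5)] -> total=23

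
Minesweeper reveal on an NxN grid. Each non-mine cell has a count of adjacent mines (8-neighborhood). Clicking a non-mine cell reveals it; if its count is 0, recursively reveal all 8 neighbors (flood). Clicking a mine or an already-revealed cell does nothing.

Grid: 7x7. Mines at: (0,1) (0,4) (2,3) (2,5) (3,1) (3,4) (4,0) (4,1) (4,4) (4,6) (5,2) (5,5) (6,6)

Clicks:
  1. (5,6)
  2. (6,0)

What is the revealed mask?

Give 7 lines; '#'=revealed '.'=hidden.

Click 1 (5,6) count=3: revealed 1 new [(5,6)] -> total=1
Click 2 (6,0) count=0: revealed 4 new [(5,0) (5,1) (6,0) (6,1)] -> total=5

Answer: .......
.......
.......
.......
.......
##....#
##.....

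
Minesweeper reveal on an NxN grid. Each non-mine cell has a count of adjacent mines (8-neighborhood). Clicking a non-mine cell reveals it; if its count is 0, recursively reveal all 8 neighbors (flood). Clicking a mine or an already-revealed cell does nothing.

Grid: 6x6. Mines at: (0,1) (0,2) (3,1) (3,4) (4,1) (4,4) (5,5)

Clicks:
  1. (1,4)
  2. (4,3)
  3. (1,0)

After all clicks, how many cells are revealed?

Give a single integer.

Answer: 11

Derivation:
Click 1 (1,4) count=0: revealed 9 new [(0,3) (0,4) (0,5) (1,3) (1,4) (1,5) (2,3) (2,4) (2,5)] -> total=9
Click 2 (4,3) count=2: revealed 1 new [(4,3)] -> total=10
Click 3 (1,0) count=1: revealed 1 new [(1,0)] -> total=11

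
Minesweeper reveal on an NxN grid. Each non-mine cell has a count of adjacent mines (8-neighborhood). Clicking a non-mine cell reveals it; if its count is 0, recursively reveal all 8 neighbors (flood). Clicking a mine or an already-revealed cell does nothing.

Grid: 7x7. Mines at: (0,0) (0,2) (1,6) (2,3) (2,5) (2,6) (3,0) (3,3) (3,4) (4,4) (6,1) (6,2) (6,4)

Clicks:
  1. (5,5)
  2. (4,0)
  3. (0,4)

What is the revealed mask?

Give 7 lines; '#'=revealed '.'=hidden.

Answer: ...###.
...###.
.......
.......
#......
.....#.
.......

Derivation:
Click 1 (5,5) count=2: revealed 1 new [(5,5)] -> total=1
Click 2 (4,0) count=1: revealed 1 new [(4,0)] -> total=2
Click 3 (0,4) count=0: revealed 6 new [(0,3) (0,4) (0,5) (1,3) (1,4) (1,5)] -> total=8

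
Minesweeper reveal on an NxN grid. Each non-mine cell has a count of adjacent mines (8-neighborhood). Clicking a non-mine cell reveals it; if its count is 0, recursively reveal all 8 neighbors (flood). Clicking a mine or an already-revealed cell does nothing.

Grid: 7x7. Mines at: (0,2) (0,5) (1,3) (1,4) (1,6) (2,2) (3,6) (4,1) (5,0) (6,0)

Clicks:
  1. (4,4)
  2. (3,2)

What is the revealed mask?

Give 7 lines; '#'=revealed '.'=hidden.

Click 1 (4,4) count=0: revealed 24 new [(2,3) (2,4) (2,5) (3,2) (3,3) (3,4) (3,5) (4,2) (4,3) (4,4) (4,5) (4,6) (5,1) (5,2) (5,3) (5,4) (5,5) (5,6) (6,1) (6,2) (6,3) (6,4) (6,5) (6,6)] -> total=24
Click 2 (3,2) count=2: revealed 0 new [(none)] -> total=24

Answer: .......
.......
...###.
..####.
..#####
.######
.######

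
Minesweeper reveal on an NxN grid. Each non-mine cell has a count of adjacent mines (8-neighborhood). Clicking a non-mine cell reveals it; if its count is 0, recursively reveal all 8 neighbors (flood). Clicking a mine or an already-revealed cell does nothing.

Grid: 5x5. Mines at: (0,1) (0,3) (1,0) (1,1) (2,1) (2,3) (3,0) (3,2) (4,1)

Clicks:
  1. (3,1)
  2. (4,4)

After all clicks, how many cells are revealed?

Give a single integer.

Click 1 (3,1) count=4: revealed 1 new [(3,1)] -> total=1
Click 2 (4,4) count=0: revealed 4 new [(3,3) (3,4) (4,3) (4,4)] -> total=5

Answer: 5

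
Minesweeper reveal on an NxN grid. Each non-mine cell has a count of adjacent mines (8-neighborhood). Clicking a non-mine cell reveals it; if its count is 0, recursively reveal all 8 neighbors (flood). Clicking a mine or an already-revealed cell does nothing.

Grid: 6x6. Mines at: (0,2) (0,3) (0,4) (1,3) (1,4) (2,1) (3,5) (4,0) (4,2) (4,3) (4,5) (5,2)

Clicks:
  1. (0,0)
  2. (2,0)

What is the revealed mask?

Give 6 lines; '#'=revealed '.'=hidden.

Click 1 (0,0) count=0: revealed 4 new [(0,0) (0,1) (1,0) (1,1)] -> total=4
Click 2 (2,0) count=1: revealed 1 new [(2,0)] -> total=5

Answer: ##....
##....
#.....
......
......
......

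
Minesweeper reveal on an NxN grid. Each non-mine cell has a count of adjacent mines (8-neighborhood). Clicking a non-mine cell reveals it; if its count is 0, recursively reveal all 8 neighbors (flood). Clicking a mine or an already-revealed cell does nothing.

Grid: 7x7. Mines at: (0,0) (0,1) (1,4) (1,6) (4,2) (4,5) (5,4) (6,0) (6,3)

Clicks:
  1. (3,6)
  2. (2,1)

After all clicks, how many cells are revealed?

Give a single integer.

Answer: 17

Derivation:
Click 1 (3,6) count=1: revealed 1 new [(3,6)] -> total=1
Click 2 (2,1) count=0: revealed 16 new [(1,0) (1,1) (1,2) (1,3) (2,0) (2,1) (2,2) (2,3) (3,0) (3,1) (3,2) (3,3) (4,0) (4,1) (5,0) (5,1)] -> total=17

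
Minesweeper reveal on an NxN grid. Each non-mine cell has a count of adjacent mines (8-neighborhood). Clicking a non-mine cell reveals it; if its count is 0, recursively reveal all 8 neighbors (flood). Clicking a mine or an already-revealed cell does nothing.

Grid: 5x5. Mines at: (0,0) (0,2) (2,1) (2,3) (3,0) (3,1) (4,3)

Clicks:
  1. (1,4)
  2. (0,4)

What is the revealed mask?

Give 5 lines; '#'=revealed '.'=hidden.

Answer: ...##
...##
.....
.....
.....

Derivation:
Click 1 (1,4) count=1: revealed 1 new [(1,4)] -> total=1
Click 2 (0,4) count=0: revealed 3 new [(0,3) (0,4) (1,3)] -> total=4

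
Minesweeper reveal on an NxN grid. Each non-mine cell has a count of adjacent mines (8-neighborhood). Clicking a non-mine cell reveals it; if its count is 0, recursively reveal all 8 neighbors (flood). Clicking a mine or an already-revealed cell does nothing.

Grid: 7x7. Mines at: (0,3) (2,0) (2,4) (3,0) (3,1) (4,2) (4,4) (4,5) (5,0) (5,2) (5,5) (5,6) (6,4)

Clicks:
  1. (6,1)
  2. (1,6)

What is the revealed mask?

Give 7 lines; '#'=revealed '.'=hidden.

Click 1 (6,1) count=2: revealed 1 new [(6,1)] -> total=1
Click 2 (1,6) count=0: revealed 10 new [(0,4) (0,5) (0,6) (1,4) (1,5) (1,6) (2,5) (2,6) (3,5) (3,6)] -> total=11

Answer: ....###
....###
.....##
.....##
.......
.......
.#.....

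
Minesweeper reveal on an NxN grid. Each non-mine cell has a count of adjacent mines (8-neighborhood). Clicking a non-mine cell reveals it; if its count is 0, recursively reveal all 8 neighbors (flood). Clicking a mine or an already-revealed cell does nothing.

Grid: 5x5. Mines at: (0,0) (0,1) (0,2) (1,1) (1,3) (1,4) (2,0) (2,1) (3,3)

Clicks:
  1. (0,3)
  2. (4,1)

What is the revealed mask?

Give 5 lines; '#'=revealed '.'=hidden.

Click 1 (0,3) count=3: revealed 1 new [(0,3)] -> total=1
Click 2 (4,1) count=0: revealed 6 new [(3,0) (3,1) (3,2) (4,0) (4,1) (4,2)] -> total=7

Answer: ...#.
.....
.....
###..
###..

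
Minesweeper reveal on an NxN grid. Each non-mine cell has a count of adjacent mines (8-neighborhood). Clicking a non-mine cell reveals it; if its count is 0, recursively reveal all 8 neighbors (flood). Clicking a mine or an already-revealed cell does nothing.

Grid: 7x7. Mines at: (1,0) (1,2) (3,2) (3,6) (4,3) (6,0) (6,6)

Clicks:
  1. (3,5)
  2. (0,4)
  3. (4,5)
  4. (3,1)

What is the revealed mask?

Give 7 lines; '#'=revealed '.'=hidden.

Click 1 (3,5) count=1: revealed 1 new [(3,5)] -> total=1
Click 2 (0,4) count=0: revealed 14 new [(0,3) (0,4) (0,5) (0,6) (1,3) (1,4) (1,5) (1,6) (2,3) (2,4) (2,5) (2,6) (3,3) (3,4)] -> total=15
Click 3 (4,5) count=1: revealed 1 new [(4,5)] -> total=16
Click 4 (3,1) count=1: revealed 1 new [(3,1)] -> total=17

Answer: ...####
...####
...####
.#.###.
.....#.
.......
.......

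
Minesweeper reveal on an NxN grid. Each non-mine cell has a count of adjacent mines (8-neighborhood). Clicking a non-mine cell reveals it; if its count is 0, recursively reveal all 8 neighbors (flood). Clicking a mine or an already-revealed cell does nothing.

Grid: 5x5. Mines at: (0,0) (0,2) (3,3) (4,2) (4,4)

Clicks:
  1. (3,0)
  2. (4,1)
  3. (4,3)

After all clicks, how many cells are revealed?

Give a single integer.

Click 1 (3,0) count=0: revealed 11 new [(1,0) (1,1) (1,2) (2,0) (2,1) (2,2) (3,0) (3,1) (3,2) (4,0) (4,1)] -> total=11
Click 2 (4,1) count=1: revealed 0 new [(none)] -> total=11
Click 3 (4,3) count=3: revealed 1 new [(4,3)] -> total=12

Answer: 12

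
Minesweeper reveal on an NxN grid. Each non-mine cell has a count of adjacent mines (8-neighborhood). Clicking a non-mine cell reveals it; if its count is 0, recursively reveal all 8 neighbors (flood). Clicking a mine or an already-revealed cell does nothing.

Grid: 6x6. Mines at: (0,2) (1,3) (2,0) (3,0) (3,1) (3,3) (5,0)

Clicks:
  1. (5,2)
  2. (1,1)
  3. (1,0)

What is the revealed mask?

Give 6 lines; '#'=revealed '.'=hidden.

Click 1 (5,2) count=0: revealed 18 new [(0,4) (0,5) (1,4) (1,5) (2,4) (2,5) (3,4) (3,5) (4,1) (4,2) (4,3) (4,4) (4,5) (5,1) (5,2) (5,3) (5,4) (5,5)] -> total=18
Click 2 (1,1) count=2: revealed 1 new [(1,1)] -> total=19
Click 3 (1,0) count=1: revealed 1 new [(1,0)] -> total=20

Answer: ....##
##..##
....##
....##
.#####
.#####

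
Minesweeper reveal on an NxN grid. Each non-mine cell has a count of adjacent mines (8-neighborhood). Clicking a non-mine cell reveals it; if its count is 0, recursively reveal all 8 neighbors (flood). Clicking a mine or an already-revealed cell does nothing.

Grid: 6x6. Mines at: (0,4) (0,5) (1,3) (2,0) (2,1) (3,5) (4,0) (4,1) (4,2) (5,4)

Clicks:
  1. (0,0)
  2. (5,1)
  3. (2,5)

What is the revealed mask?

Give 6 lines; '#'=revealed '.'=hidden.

Answer: ###...
###...
.....#
......
......
.#....

Derivation:
Click 1 (0,0) count=0: revealed 6 new [(0,0) (0,1) (0,2) (1,0) (1,1) (1,2)] -> total=6
Click 2 (5,1) count=3: revealed 1 new [(5,1)] -> total=7
Click 3 (2,5) count=1: revealed 1 new [(2,5)] -> total=8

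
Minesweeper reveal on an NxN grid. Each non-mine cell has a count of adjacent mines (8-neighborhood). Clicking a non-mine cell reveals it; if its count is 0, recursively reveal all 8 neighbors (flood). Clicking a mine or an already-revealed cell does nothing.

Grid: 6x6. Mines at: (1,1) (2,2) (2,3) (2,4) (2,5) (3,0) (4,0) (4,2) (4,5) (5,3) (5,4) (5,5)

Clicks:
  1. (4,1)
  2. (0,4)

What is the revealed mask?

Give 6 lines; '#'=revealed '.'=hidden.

Click 1 (4,1) count=3: revealed 1 new [(4,1)] -> total=1
Click 2 (0,4) count=0: revealed 8 new [(0,2) (0,3) (0,4) (0,5) (1,2) (1,3) (1,4) (1,5)] -> total=9

Answer: ..####
..####
......
......
.#....
......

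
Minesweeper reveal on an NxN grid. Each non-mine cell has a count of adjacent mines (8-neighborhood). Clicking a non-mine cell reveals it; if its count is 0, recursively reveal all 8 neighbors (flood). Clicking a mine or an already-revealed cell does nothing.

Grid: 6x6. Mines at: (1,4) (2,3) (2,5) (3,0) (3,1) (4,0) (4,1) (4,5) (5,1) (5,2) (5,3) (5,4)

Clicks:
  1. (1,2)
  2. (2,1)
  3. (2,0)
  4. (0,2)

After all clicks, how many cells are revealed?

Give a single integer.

Answer: 11

Derivation:
Click 1 (1,2) count=1: revealed 1 new [(1,2)] -> total=1
Click 2 (2,1) count=2: revealed 1 new [(2,1)] -> total=2
Click 3 (2,0) count=2: revealed 1 new [(2,0)] -> total=3
Click 4 (0,2) count=0: revealed 8 new [(0,0) (0,1) (0,2) (0,3) (1,0) (1,1) (1,3) (2,2)] -> total=11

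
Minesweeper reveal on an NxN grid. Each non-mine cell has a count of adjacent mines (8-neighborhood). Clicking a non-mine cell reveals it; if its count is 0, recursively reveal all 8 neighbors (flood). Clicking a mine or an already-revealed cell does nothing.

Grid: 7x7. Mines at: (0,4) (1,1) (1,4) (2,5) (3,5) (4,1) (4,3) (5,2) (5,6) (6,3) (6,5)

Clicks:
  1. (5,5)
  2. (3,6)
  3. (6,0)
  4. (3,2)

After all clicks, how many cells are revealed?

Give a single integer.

Answer: 7

Derivation:
Click 1 (5,5) count=2: revealed 1 new [(5,5)] -> total=1
Click 2 (3,6) count=2: revealed 1 new [(3,6)] -> total=2
Click 3 (6,0) count=0: revealed 4 new [(5,0) (5,1) (6,0) (6,1)] -> total=6
Click 4 (3,2) count=2: revealed 1 new [(3,2)] -> total=7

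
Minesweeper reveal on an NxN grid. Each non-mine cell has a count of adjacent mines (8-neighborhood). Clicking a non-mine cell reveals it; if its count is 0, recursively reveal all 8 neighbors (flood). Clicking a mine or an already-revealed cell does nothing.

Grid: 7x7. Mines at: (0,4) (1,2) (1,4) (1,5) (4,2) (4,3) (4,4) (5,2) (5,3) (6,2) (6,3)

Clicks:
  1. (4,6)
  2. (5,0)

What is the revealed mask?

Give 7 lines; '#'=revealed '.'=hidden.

Answer: ##.....
##.....
##...##
##...##
##...##
##..###
##..###

Derivation:
Click 1 (4,6) count=0: revealed 12 new [(2,5) (2,6) (3,5) (3,6) (4,5) (4,6) (5,4) (5,5) (5,6) (6,4) (6,5) (6,6)] -> total=12
Click 2 (5,0) count=0: revealed 14 new [(0,0) (0,1) (1,0) (1,1) (2,0) (2,1) (3,0) (3,1) (4,0) (4,1) (5,0) (5,1) (6,0) (6,1)] -> total=26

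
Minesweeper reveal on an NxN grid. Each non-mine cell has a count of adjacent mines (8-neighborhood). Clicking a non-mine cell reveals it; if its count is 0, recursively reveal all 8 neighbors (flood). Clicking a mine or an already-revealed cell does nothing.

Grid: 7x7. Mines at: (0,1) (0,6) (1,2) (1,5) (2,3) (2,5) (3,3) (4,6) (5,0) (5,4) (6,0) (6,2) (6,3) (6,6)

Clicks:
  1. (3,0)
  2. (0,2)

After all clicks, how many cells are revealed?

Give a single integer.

Answer: 12

Derivation:
Click 1 (3,0) count=0: revealed 11 new [(1,0) (1,1) (2,0) (2,1) (2,2) (3,0) (3,1) (3,2) (4,0) (4,1) (4,2)] -> total=11
Click 2 (0,2) count=2: revealed 1 new [(0,2)] -> total=12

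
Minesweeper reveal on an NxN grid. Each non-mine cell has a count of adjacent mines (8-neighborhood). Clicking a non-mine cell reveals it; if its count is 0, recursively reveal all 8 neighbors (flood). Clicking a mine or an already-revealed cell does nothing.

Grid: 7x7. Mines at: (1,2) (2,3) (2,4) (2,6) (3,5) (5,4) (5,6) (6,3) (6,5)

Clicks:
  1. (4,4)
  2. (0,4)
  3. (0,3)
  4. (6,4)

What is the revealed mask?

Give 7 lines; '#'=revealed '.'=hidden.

Answer: ...####
...####
.......
.......
....#..
.......
....#..

Derivation:
Click 1 (4,4) count=2: revealed 1 new [(4,4)] -> total=1
Click 2 (0,4) count=0: revealed 8 new [(0,3) (0,4) (0,5) (0,6) (1,3) (1,4) (1,5) (1,6)] -> total=9
Click 3 (0,3) count=1: revealed 0 new [(none)] -> total=9
Click 4 (6,4) count=3: revealed 1 new [(6,4)] -> total=10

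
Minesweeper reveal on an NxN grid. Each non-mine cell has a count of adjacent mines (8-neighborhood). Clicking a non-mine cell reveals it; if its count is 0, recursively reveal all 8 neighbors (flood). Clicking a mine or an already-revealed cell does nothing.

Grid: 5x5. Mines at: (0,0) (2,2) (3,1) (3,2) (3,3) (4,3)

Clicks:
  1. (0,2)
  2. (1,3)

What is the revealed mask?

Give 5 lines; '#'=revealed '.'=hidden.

Click 1 (0,2) count=0: revealed 10 new [(0,1) (0,2) (0,3) (0,4) (1,1) (1,2) (1,3) (1,4) (2,3) (2,4)] -> total=10
Click 2 (1,3) count=1: revealed 0 new [(none)] -> total=10

Answer: .####
.####
...##
.....
.....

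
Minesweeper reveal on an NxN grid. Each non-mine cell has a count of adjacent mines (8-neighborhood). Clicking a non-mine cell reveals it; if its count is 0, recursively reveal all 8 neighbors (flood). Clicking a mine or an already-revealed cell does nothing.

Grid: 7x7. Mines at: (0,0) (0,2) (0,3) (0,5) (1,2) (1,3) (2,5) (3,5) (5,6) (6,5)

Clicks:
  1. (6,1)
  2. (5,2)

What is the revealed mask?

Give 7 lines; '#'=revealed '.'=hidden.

Click 1 (6,1) count=0: revealed 27 new [(1,0) (1,1) (2,0) (2,1) (2,2) (2,3) (2,4) (3,0) (3,1) (3,2) (3,3) (3,4) (4,0) (4,1) (4,2) (4,3) (4,4) (5,0) (5,1) (5,2) (5,3) (5,4) (6,0) (6,1) (6,2) (6,3) (6,4)] -> total=27
Click 2 (5,2) count=0: revealed 0 new [(none)] -> total=27

Answer: .......
##.....
#####..
#####..
#####..
#####..
#####..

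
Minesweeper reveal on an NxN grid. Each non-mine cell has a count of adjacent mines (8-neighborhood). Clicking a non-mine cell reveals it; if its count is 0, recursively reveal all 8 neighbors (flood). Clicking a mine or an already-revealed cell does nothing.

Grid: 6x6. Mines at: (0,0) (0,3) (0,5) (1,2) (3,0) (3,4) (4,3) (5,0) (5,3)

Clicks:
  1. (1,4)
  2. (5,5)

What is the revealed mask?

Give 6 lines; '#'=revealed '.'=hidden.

Click 1 (1,4) count=2: revealed 1 new [(1,4)] -> total=1
Click 2 (5,5) count=0: revealed 4 new [(4,4) (4,5) (5,4) (5,5)] -> total=5

Answer: ......
....#.
......
......
....##
....##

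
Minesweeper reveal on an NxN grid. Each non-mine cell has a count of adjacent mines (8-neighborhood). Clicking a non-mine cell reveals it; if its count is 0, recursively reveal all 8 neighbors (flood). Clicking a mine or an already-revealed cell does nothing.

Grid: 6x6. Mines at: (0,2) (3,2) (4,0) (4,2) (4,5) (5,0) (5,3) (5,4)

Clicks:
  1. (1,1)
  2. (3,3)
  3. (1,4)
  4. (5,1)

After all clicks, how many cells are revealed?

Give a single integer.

Click 1 (1,1) count=1: revealed 1 new [(1,1)] -> total=1
Click 2 (3,3) count=2: revealed 1 new [(3,3)] -> total=2
Click 3 (1,4) count=0: revealed 11 new [(0,3) (0,4) (0,5) (1,3) (1,4) (1,5) (2,3) (2,4) (2,5) (3,4) (3,5)] -> total=13
Click 4 (5,1) count=3: revealed 1 new [(5,1)] -> total=14

Answer: 14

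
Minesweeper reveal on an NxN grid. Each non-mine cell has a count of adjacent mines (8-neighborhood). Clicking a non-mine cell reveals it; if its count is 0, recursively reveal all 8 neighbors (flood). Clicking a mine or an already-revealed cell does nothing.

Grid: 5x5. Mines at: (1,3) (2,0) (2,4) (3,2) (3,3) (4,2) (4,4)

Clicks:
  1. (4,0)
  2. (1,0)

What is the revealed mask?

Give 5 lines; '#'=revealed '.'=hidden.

Answer: .....
#....
.....
##...
##...

Derivation:
Click 1 (4,0) count=0: revealed 4 new [(3,0) (3,1) (4,0) (4,1)] -> total=4
Click 2 (1,0) count=1: revealed 1 new [(1,0)] -> total=5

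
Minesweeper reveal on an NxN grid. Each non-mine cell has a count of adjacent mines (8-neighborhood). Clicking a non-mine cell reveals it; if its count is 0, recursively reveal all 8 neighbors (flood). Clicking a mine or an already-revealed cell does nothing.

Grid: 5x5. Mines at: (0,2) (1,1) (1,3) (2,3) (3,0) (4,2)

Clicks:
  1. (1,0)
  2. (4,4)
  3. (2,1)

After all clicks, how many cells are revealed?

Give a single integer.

Answer: 6

Derivation:
Click 1 (1,0) count=1: revealed 1 new [(1,0)] -> total=1
Click 2 (4,4) count=0: revealed 4 new [(3,3) (3,4) (4,3) (4,4)] -> total=5
Click 3 (2,1) count=2: revealed 1 new [(2,1)] -> total=6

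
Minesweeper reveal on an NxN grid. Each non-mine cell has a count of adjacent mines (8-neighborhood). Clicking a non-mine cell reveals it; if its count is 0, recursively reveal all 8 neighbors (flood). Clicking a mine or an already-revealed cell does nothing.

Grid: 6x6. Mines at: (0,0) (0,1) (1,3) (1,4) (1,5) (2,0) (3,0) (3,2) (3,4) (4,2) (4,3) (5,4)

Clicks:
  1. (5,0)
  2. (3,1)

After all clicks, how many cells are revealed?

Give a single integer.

Click 1 (5,0) count=0: revealed 4 new [(4,0) (4,1) (5,0) (5,1)] -> total=4
Click 2 (3,1) count=4: revealed 1 new [(3,1)] -> total=5

Answer: 5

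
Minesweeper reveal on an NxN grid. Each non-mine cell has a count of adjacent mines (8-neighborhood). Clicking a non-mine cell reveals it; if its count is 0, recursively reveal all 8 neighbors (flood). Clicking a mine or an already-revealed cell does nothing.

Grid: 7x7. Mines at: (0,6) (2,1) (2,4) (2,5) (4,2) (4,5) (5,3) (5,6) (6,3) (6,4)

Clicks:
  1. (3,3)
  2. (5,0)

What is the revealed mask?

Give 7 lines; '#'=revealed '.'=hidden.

Answer: .......
.......
.......
##.#...
##.....
###....
###....

Derivation:
Click 1 (3,3) count=2: revealed 1 new [(3,3)] -> total=1
Click 2 (5,0) count=0: revealed 10 new [(3,0) (3,1) (4,0) (4,1) (5,0) (5,1) (5,2) (6,0) (6,1) (6,2)] -> total=11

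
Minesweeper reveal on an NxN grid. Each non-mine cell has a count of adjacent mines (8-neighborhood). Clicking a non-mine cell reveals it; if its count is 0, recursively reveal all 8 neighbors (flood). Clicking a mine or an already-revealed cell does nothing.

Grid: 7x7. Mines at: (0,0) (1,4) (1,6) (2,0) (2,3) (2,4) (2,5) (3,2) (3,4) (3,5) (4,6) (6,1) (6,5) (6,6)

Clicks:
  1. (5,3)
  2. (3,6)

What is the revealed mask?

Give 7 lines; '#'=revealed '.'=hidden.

Answer: .......
.......
.......
......#
..###..
..###..
..###..

Derivation:
Click 1 (5,3) count=0: revealed 9 new [(4,2) (4,3) (4,4) (5,2) (5,3) (5,4) (6,2) (6,3) (6,4)] -> total=9
Click 2 (3,6) count=3: revealed 1 new [(3,6)] -> total=10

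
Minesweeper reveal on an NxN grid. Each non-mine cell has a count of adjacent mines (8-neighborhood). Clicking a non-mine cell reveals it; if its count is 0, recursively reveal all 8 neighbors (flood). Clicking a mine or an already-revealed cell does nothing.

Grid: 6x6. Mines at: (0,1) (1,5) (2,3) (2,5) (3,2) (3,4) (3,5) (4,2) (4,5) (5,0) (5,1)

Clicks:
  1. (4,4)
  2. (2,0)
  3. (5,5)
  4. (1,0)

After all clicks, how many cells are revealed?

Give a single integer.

Answer: 10

Derivation:
Click 1 (4,4) count=3: revealed 1 new [(4,4)] -> total=1
Click 2 (2,0) count=0: revealed 8 new [(1,0) (1,1) (2,0) (2,1) (3,0) (3,1) (4,0) (4,1)] -> total=9
Click 3 (5,5) count=1: revealed 1 new [(5,5)] -> total=10
Click 4 (1,0) count=1: revealed 0 new [(none)] -> total=10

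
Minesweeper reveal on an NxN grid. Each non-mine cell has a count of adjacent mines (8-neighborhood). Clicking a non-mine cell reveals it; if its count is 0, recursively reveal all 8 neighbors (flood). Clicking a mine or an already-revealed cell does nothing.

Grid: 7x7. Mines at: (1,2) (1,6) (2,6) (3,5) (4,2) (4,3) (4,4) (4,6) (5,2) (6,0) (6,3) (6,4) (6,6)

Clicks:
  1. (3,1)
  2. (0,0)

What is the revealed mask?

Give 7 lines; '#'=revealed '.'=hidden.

Answer: ##.....
##.....
##.....
##.....
##.....
##.....
.......

Derivation:
Click 1 (3,1) count=1: revealed 1 new [(3,1)] -> total=1
Click 2 (0,0) count=0: revealed 11 new [(0,0) (0,1) (1,0) (1,1) (2,0) (2,1) (3,0) (4,0) (4,1) (5,0) (5,1)] -> total=12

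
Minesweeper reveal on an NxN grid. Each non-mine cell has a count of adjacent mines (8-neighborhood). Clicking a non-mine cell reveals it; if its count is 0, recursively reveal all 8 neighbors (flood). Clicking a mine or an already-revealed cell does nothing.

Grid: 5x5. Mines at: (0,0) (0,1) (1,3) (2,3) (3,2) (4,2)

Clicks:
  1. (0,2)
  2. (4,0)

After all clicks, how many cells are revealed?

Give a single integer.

Answer: 9

Derivation:
Click 1 (0,2) count=2: revealed 1 new [(0,2)] -> total=1
Click 2 (4,0) count=0: revealed 8 new [(1,0) (1,1) (2,0) (2,1) (3,0) (3,1) (4,0) (4,1)] -> total=9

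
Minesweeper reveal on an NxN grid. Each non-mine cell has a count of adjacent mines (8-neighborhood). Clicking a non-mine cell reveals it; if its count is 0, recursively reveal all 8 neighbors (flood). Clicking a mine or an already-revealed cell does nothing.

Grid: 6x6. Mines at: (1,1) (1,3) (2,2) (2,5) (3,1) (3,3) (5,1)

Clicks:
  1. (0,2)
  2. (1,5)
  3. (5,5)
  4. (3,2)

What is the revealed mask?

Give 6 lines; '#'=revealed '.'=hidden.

Answer: ..#...
.....#
......
..#.##
..####
..####

Derivation:
Click 1 (0,2) count=2: revealed 1 new [(0,2)] -> total=1
Click 2 (1,5) count=1: revealed 1 new [(1,5)] -> total=2
Click 3 (5,5) count=0: revealed 10 new [(3,4) (3,5) (4,2) (4,3) (4,4) (4,5) (5,2) (5,3) (5,4) (5,5)] -> total=12
Click 4 (3,2) count=3: revealed 1 new [(3,2)] -> total=13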